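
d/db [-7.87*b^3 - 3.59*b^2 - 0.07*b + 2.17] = -23.61*b^2 - 7.18*b - 0.07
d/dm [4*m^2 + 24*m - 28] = 8*m + 24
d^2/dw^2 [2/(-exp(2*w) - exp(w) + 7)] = 2*(-2*(2*exp(w) + 1)^2*exp(w) + (4*exp(w) + 1)*(exp(2*w) + exp(w) - 7))*exp(w)/(exp(2*w) + exp(w) - 7)^3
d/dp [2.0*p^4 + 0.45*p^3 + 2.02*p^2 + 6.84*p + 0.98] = 8.0*p^3 + 1.35*p^2 + 4.04*p + 6.84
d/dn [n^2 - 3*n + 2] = 2*n - 3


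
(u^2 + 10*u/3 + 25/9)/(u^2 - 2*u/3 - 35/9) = (3*u + 5)/(3*u - 7)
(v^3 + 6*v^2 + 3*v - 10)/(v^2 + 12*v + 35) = (v^2 + v - 2)/(v + 7)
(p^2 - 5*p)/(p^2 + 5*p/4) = 4*(p - 5)/(4*p + 5)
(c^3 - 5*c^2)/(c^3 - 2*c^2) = (c - 5)/(c - 2)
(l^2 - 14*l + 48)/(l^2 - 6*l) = (l - 8)/l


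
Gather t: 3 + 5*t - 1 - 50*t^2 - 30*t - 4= -50*t^2 - 25*t - 2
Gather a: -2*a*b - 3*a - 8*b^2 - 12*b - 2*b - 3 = a*(-2*b - 3) - 8*b^2 - 14*b - 3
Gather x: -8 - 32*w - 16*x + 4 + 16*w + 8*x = -16*w - 8*x - 4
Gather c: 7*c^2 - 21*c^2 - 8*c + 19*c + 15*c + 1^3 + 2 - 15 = -14*c^2 + 26*c - 12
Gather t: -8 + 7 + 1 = 0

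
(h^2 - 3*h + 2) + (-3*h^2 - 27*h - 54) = -2*h^2 - 30*h - 52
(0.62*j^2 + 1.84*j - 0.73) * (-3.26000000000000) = -2.0212*j^2 - 5.9984*j + 2.3798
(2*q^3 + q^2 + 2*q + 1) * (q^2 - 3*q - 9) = 2*q^5 - 5*q^4 - 19*q^3 - 14*q^2 - 21*q - 9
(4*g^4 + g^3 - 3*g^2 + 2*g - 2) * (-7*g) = -28*g^5 - 7*g^4 + 21*g^3 - 14*g^2 + 14*g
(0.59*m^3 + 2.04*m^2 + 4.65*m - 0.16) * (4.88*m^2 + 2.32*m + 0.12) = 2.8792*m^5 + 11.324*m^4 + 27.4956*m^3 + 10.252*m^2 + 0.1868*m - 0.0192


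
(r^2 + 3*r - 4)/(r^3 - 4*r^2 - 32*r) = (r - 1)/(r*(r - 8))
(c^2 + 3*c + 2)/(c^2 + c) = (c + 2)/c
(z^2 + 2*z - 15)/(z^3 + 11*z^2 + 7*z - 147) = (z + 5)/(z^2 + 14*z + 49)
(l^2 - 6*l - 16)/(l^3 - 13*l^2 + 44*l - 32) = (l + 2)/(l^2 - 5*l + 4)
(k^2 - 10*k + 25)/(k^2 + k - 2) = (k^2 - 10*k + 25)/(k^2 + k - 2)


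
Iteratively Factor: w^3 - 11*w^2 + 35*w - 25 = (w - 1)*(w^2 - 10*w + 25) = (w - 5)*(w - 1)*(w - 5)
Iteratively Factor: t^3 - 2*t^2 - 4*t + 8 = (t - 2)*(t^2 - 4) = (t - 2)^2*(t + 2)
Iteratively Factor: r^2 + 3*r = (r + 3)*(r)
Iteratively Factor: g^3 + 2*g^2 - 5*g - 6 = (g - 2)*(g^2 + 4*g + 3) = (g - 2)*(g + 1)*(g + 3)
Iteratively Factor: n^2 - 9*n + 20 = (n - 5)*(n - 4)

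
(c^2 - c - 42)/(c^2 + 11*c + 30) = (c - 7)/(c + 5)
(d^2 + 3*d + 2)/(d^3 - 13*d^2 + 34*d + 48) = (d + 2)/(d^2 - 14*d + 48)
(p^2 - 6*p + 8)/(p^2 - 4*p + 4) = (p - 4)/(p - 2)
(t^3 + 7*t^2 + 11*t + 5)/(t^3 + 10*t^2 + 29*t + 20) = (t + 1)/(t + 4)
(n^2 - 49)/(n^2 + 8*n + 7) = (n - 7)/(n + 1)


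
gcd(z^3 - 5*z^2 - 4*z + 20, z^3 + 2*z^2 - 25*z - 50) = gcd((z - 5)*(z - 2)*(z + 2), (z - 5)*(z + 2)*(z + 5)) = z^2 - 3*z - 10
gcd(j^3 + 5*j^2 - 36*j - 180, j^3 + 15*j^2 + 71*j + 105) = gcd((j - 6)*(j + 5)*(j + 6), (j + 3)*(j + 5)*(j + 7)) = j + 5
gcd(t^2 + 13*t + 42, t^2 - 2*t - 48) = t + 6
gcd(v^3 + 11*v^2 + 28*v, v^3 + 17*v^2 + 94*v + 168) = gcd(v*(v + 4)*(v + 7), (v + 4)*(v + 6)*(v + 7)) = v^2 + 11*v + 28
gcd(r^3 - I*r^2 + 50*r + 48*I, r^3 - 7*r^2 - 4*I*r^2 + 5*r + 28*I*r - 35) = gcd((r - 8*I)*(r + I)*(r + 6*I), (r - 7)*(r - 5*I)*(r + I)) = r + I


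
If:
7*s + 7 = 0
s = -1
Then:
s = -1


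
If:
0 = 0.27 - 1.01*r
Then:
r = 0.27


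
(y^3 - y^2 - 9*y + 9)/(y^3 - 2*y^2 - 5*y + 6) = (y + 3)/(y + 2)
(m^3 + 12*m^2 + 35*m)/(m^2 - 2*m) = (m^2 + 12*m + 35)/(m - 2)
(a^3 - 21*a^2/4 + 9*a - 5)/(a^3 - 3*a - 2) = (4*a^2 - 13*a + 10)/(4*(a^2 + 2*a + 1))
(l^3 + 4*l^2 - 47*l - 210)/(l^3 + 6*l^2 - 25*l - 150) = (l - 7)/(l - 5)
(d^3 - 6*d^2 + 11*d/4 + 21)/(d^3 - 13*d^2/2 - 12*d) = (d^2 - 15*d/2 + 14)/(d*(d - 8))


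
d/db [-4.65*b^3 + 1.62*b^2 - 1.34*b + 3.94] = -13.95*b^2 + 3.24*b - 1.34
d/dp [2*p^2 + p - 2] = 4*p + 1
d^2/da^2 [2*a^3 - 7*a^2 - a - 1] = 12*a - 14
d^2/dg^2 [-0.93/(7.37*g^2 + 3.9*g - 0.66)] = (101.029434*g^2 + 53.46198*g - 0.93*(14.74*g + 3.9)*(29.48*g + 7.8) - 9.047412)/(7.37*g^2 + 3.9*g - 0.66)^3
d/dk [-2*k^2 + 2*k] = 2 - 4*k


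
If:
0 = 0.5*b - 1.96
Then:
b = 3.92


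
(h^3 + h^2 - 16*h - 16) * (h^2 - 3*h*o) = h^5 - 3*h^4*o + h^4 - 3*h^3*o - 16*h^3 + 48*h^2*o - 16*h^2 + 48*h*o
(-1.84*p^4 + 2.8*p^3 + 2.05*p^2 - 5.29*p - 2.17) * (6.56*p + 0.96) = -12.0704*p^5 + 16.6016*p^4 + 16.136*p^3 - 32.7344*p^2 - 19.3136*p - 2.0832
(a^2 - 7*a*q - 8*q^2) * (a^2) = a^4 - 7*a^3*q - 8*a^2*q^2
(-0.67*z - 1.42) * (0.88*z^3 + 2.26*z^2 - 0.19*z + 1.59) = -0.5896*z^4 - 2.7638*z^3 - 3.0819*z^2 - 0.7955*z - 2.2578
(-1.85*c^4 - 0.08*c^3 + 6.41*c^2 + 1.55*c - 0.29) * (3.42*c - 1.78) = -6.327*c^5 + 3.0194*c^4 + 22.0646*c^3 - 6.1088*c^2 - 3.7508*c + 0.5162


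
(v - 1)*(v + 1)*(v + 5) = v^3 + 5*v^2 - v - 5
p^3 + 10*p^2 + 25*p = p*(p + 5)^2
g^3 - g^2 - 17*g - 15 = (g - 5)*(g + 1)*(g + 3)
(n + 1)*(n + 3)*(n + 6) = n^3 + 10*n^2 + 27*n + 18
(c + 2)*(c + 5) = c^2 + 7*c + 10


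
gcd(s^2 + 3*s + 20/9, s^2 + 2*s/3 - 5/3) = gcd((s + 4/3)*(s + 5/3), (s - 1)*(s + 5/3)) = s + 5/3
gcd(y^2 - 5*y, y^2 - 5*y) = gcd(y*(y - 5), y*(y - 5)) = y^2 - 5*y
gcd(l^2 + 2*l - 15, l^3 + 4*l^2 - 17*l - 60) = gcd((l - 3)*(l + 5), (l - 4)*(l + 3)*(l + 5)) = l + 5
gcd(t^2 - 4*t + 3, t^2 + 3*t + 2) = 1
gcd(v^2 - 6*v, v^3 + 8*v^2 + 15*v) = v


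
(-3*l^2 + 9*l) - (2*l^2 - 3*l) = -5*l^2 + 12*l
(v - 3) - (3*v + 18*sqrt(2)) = -2*v - 18*sqrt(2) - 3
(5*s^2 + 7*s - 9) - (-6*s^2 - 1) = 11*s^2 + 7*s - 8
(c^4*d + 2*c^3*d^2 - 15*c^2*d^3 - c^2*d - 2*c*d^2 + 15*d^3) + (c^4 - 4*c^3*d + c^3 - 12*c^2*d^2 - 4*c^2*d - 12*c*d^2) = c^4*d + c^4 + 2*c^3*d^2 - 4*c^3*d + c^3 - 15*c^2*d^3 - 12*c^2*d^2 - 5*c^2*d - 14*c*d^2 + 15*d^3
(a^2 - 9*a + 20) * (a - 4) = a^3 - 13*a^2 + 56*a - 80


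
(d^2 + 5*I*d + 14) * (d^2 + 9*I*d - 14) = d^4 + 14*I*d^3 - 45*d^2 + 56*I*d - 196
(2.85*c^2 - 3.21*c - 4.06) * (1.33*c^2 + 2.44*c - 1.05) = 3.7905*c^4 + 2.6847*c^3 - 16.2247*c^2 - 6.5359*c + 4.263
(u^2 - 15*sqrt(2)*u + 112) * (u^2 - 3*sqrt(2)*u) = u^4 - 18*sqrt(2)*u^3 + 202*u^2 - 336*sqrt(2)*u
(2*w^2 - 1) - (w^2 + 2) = w^2 - 3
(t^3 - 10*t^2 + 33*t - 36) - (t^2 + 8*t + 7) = t^3 - 11*t^2 + 25*t - 43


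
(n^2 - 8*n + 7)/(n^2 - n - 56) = (-n^2 + 8*n - 7)/(-n^2 + n + 56)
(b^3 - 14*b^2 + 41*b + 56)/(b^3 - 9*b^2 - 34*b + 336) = (b + 1)/(b + 6)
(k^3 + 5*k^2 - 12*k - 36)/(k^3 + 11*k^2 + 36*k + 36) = (k - 3)/(k + 3)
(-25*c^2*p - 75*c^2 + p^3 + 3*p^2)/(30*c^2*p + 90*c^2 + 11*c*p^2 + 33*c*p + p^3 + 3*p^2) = (-5*c + p)/(6*c + p)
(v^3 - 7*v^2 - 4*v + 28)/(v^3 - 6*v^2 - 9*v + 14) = (v - 2)/(v - 1)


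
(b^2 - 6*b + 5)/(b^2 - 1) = (b - 5)/(b + 1)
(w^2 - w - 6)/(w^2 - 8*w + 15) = (w + 2)/(w - 5)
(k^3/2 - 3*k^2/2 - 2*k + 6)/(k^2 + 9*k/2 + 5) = (k^2 - 5*k + 6)/(2*k + 5)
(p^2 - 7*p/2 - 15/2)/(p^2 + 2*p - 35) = (p + 3/2)/(p + 7)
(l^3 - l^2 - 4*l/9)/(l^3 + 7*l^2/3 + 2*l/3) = (l - 4/3)/(l + 2)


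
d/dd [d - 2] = 1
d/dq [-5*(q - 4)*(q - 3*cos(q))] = -5*q + 5*(4 - q)*(3*sin(q) + 1) + 15*cos(q)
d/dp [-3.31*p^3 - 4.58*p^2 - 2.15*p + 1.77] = -9.93*p^2 - 9.16*p - 2.15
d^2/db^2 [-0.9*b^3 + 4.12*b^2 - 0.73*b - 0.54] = 8.24 - 5.4*b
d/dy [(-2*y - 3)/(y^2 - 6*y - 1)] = 2*(y^2 + 3*y - 8)/(y^4 - 12*y^3 + 34*y^2 + 12*y + 1)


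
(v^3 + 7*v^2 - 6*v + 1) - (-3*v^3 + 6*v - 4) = 4*v^3 + 7*v^2 - 12*v + 5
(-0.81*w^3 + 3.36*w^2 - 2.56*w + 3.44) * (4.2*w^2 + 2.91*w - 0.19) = -3.402*w^5 + 11.7549*w^4 - 0.820500000000001*w^3 + 6.36*w^2 + 10.4968*w - 0.6536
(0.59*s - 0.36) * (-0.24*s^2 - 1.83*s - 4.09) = -0.1416*s^3 - 0.9933*s^2 - 1.7543*s + 1.4724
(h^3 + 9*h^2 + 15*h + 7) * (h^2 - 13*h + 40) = h^5 - 4*h^4 - 62*h^3 + 172*h^2 + 509*h + 280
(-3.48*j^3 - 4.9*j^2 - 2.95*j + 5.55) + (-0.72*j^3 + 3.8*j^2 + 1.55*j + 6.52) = -4.2*j^3 - 1.1*j^2 - 1.4*j + 12.07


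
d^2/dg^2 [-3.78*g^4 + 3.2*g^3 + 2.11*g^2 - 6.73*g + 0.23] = -45.36*g^2 + 19.2*g + 4.22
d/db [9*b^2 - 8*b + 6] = 18*b - 8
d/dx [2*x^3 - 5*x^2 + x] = 6*x^2 - 10*x + 1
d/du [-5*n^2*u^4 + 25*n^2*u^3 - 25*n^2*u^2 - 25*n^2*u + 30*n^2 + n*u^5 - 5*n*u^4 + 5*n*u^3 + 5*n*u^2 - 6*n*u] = n*(-20*n*u^3 + 75*n*u^2 - 50*n*u - 25*n + 5*u^4 - 20*u^3 + 15*u^2 + 10*u - 6)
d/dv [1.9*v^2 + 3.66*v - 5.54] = 3.8*v + 3.66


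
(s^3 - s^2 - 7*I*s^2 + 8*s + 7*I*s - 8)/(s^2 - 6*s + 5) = (s^2 - 7*I*s + 8)/(s - 5)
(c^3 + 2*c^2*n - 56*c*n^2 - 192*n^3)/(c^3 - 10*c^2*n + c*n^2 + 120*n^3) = (c^2 + 10*c*n + 24*n^2)/(c^2 - 2*c*n - 15*n^2)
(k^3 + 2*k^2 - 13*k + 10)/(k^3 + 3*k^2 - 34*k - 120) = (k^2 - 3*k + 2)/(k^2 - 2*k - 24)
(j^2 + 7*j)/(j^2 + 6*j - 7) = j/(j - 1)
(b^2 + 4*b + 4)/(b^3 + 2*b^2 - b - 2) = (b + 2)/(b^2 - 1)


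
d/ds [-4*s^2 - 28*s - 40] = -8*s - 28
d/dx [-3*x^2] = -6*x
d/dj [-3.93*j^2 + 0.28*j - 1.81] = 0.28 - 7.86*j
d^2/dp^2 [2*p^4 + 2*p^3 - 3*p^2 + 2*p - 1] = 24*p^2 + 12*p - 6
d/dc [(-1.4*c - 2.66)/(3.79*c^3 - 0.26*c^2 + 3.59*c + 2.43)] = (10.612*c^3 + 29.8802*c^2 - 1.3832*c + 6.1474)/(14.3641*c^6 - 1.9708*c^5 + 27.2798*c^4 + 16.5526*c^3 + 11.6245*c^2 + 17.4474*c + 5.9049)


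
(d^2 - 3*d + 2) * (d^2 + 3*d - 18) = d^4 - 25*d^2 + 60*d - 36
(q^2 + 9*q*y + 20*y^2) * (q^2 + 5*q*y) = q^4 + 14*q^3*y + 65*q^2*y^2 + 100*q*y^3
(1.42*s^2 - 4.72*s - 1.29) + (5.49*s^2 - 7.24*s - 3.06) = 6.91*s^2 - 11.96*s - 4.35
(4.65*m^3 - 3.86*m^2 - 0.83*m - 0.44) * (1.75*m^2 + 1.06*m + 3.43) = 8.1375*m^5 - 1.826*m^4 + 10.4054*m^3 - 14.8896*m^2 - 3.3133*m - 1.5092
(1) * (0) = 0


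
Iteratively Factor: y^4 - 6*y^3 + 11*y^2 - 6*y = (y - 2)*(y^3 - 4*y^2 + 3*y) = (y - 3)*(y - 2)*(y^2 - y) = (y - 3)*(y - 2)*(y - 1)*(y)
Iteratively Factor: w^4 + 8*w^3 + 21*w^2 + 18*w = (w + 3)*(w^3 + 5*w^2 + 6*w) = (w + 2)*(w + 3)*(w^2 + 3*w) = w*(w + 2)*(w + 3)*(w + 3)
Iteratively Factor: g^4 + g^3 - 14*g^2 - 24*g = (g + 3)*(g^3 - 2*g^2 - 8*g) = g*(g + 3)*(g^2 - 2*g - 8) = g*(g - 4)*(g + 3)*(g + 2)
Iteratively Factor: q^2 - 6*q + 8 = (q - 2)*(q - 4)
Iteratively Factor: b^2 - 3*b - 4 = (b - 4)*(b + 1)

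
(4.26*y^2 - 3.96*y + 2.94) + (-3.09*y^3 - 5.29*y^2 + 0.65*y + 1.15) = -3.09*y^3 - 1.03*y^2 - 3.31*y + 4.09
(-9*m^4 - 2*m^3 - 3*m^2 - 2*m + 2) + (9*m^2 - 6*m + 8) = -9*m^4 - 2*m^3 + 6*m^2 - 8*m + 10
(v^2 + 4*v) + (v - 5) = v^2 + 5*v - 5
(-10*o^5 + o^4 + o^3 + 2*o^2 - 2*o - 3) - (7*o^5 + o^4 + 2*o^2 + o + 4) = -17*o^5 + o^3 - 3*o - 7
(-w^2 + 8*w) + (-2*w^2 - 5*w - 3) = -3*w^2 + 3*w - 3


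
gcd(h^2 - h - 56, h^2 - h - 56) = h^2 - h - 56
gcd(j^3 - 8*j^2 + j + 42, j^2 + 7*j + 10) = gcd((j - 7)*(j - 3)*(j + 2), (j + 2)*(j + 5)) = j + 2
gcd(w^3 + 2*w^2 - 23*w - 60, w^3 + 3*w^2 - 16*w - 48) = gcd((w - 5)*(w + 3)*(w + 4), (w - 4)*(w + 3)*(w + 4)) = w^2 + 7*w + 12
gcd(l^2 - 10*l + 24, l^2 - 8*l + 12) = l - 6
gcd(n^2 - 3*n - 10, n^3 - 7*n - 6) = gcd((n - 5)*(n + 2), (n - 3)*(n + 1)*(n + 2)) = n + 2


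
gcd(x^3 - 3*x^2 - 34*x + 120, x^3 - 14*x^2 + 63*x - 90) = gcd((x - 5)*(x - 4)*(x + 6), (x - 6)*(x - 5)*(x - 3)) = x - 5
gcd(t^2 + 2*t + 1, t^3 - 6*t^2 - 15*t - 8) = t^2 + 2*t + 1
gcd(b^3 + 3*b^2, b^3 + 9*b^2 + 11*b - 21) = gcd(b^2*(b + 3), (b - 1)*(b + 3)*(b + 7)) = b + 3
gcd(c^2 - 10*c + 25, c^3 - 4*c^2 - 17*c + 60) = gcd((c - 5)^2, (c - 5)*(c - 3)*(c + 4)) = c - 5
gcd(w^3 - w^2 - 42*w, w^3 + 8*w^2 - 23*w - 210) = w + 6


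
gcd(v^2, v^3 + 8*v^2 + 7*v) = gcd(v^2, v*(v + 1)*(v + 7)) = v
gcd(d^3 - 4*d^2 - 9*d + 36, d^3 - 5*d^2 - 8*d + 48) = d^2 - d - 12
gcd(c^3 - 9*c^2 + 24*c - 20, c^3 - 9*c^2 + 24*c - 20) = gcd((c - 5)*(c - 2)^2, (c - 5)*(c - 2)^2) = c^3 - 9*c^2 + 24*c - 20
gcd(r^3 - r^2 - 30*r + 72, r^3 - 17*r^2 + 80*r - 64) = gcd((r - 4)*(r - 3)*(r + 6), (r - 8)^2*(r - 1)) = 1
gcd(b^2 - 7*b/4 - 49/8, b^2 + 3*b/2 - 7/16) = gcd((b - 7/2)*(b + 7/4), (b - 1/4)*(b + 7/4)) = b + 7/4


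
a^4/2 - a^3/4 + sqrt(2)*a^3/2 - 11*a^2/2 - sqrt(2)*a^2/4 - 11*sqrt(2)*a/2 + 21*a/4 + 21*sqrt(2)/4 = (a/2 + sqrt(2)/2)*(a - 3)*(a - 1)*(a + 7/2)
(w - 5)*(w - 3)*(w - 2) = w^3 - 10*w^2 + 31*w - 30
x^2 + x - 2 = (x - 1)*(x + 2)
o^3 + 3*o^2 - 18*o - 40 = (o - 4)*(o + 2)*(o + 5)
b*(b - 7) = b^2 - 7*b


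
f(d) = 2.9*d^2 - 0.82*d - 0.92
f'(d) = 5.8*d - 0.82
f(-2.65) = 21.62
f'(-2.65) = -16.19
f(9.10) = 231.77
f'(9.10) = 51.96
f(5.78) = 91.22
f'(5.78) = 32.70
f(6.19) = 105.12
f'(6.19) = 35.08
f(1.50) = 4.38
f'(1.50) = 7.88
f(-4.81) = 70.12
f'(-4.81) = -28.72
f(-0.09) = -0.82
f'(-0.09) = -1.34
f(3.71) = 35.95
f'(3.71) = 20.70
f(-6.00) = 108.40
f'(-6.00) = -35.62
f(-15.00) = 663.88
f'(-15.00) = -87.82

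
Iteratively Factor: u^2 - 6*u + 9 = (u - 3)*(u - 3)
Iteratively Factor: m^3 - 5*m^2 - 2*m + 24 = (m + 2)*(m^2 - 7*m + 12) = (m - 4)*(m + 2)*(m - 3)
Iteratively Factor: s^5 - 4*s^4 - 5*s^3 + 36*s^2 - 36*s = (s - 2)*(s^4 - 2*s^3 - 9*s^2 + 18*s) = s*(s - 2)*(s^3 - 2*s^2 - 9*s + 18) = s*(s - 3)*(s - 2)*(s^2 + s - 6) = s*(s - 3)*(s - 2)^2*(s + 3)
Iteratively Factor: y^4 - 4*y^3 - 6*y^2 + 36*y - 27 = (y - 3)*(y^3 - y^2 - 9*y + 9) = (y - 3)*(y + 3)*(y^2 - 4*y + 3) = (y - 3)^2*(y + 3)*(y - 1)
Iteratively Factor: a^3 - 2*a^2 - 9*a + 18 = (a - 3)*(a^2 + a - 6) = (a - 3)*(a + 3)*(a - 2)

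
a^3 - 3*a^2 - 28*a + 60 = (a - 6)*(a - 2)*(a + 5)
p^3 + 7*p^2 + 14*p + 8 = (p + 1)*(p + 2)*(p + 4)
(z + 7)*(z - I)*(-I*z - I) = -I*z^3 - z^2 - 8*I*z^2 - 8*z - 7*I*z - 7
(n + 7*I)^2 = n^2 + 14*I*n - 49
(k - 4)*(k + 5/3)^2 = k^3 - 2*k^2/3 - 95*k/9 - 100/9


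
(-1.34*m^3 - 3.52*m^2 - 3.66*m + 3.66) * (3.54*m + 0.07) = -4.7436*m^4 - 12.5546*m^3 - 13.2028*m^2 + 12.7002*m + 0.2562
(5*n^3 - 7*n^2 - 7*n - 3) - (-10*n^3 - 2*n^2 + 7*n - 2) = 15*n^3 - 5*n^2 - 14*n - 1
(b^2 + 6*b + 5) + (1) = b^2 + 6*b + 6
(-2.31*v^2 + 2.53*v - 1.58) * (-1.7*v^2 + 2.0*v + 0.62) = 3.927*v^4 - 8.921*v^3 + 6.3138*v^2 - 1.5914*v - 0.9796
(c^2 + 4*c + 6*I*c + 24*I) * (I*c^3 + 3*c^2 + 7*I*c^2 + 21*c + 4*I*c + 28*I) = I*c^5 - 3*c^4 + 11*I*c^4 - 33*c^3 + 50*I*c^3 - 108*c^2 + 242*I*c^2 - 264*c + 616*I*c - 672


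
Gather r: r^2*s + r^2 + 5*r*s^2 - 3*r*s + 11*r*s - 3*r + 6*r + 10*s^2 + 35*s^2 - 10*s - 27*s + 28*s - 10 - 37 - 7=r^2*(s + 1) + r*(5*s^2 + 8*s + 3) + 45*s^2 - 9*s - 54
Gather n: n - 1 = n - 1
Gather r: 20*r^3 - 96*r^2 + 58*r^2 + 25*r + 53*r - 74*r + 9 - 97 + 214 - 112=20*r^3 - 38*r^2 + 4*r + 14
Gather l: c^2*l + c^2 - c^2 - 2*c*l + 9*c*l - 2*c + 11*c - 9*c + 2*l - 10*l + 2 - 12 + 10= l*(c^2 + 7*c - 8)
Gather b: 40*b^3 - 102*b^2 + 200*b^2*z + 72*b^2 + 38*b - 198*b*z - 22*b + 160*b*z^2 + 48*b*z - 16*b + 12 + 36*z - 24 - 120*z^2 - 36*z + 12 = 40*b^3 + b^2*(200*z - 30) + b*(160*z^2 - 150*z) - 120*z^2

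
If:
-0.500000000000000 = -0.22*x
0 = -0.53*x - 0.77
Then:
No Solution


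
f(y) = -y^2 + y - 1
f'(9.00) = -17.00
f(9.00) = -73.00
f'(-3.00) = 7.00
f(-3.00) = -13.00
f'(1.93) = -2.86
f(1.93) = -2.79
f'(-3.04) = 7.08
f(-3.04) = -13.28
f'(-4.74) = 10.48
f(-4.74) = -28.21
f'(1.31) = -1.62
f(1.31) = -1.41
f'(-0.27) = 1.54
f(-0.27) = -1.34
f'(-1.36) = 3.72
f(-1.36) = -4.21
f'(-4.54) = 10.08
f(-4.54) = -26.15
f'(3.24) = -5.48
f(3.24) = -8.26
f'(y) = 1 - 2*y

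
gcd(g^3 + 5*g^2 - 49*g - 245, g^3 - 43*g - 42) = g - 7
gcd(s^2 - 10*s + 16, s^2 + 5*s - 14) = s - 2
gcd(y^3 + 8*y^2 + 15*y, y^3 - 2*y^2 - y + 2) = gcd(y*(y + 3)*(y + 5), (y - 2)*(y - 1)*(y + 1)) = 1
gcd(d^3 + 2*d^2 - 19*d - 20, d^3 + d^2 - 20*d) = d^2 + d - 20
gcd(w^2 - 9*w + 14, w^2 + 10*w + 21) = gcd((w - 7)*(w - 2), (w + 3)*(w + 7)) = 1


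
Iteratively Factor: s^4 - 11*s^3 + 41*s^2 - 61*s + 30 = (s - 3)*(s^3 - 8*s^2 + 17*s - 10) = (s - 3)*(s - 1)*(s^2 - 7*s + 10) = (s - 3)*(s - 2)*(s - 1)*(s - 5)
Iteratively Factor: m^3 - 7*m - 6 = (m + 1)*(m^2 - m - 6) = (m + 1)*(m + 2)*(m - 3)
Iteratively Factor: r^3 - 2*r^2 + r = (r - 1)*(r^2 - r) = (r - 1)^2*(r)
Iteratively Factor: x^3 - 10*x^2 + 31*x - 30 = (x - 2)*(x^2 - 8*x + 15) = (x - 3)*(x - 2)*(x - 5)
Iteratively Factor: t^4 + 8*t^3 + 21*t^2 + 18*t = (t)*(t^3 + 8*t^2 + 21*t + 18) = t*(t + 2)*(t^2 + 6*t + 9) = t*(t + 2)*(t + 3)*(t + 3)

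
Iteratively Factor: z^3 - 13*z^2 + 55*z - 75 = (z - 5)*(z^2 - 8*z + 15) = (z - 5)^2*(z - 3)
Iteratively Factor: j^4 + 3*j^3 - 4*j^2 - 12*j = (j)*(j^3 + 3*j^2 - 4*j - 12) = j*(j + 3)*(j^2 - 4) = j*(j - 2)*(j + 3)*(j + 2)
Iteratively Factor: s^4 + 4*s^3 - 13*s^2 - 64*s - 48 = (s + 4)*(s^3 - 13*s - 12) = (s + 1)*(s + 4)*(s^2 - s - 12) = (s + 1)*(s + 3)*(s + 4)*(s - 4)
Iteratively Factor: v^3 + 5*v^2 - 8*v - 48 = (v + 4)*(v^2 + v - 12) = (v + 4)^2*(v - 3)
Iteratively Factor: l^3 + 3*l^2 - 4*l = (l - 1)*(l^2 + 4*l) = (l - 1)*(l + 4)*(l)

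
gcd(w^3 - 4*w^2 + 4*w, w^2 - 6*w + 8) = w - 2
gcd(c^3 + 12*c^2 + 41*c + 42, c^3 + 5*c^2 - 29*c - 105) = c^2 + 10*c + 21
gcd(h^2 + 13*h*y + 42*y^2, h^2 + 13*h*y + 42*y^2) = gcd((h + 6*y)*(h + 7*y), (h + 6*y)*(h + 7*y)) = h^2 + 13*h*y + 42*y^2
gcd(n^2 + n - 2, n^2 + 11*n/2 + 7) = n + 2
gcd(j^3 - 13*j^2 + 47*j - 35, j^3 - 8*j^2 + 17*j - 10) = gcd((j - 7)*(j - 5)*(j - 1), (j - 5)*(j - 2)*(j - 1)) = j^2 - 6*j + 5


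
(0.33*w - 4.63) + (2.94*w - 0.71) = 3.27*w - 5.34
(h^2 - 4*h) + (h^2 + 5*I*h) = 2*h^2 - 4*h + 5*I*h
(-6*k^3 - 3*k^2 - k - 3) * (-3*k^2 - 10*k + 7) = 18*k^5 + 69*k^4 - 9*k^3 - 2*k^2 + 23*k - 21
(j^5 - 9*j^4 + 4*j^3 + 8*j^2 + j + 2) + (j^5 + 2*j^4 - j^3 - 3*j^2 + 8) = 2*j^5 - 7*j^4 + 3*j^3 + 5*j^2 + j + 10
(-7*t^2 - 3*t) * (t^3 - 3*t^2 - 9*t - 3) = -7*t^5 + 18*t^4 + 72*t^3 + 48*t^2 + 9*t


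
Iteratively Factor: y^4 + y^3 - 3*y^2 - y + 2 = (y - 1)*(y^3 + 2*y^2 - y - 2) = (y - 1)*(y + 2)*(y^2 - 1) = (y - 1)^2*(y + 2)*(y + 1)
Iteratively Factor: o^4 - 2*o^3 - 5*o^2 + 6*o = (o - 1)*(o^3 - o^2 - 6*o) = o*(o - 1)*(o^2 - o - 6) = o*(o - 1)*(o + 2)*(o - 3)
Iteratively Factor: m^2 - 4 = (m + 2)*(m - 2)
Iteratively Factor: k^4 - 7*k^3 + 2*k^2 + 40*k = (k)*(k^3 - 7*k^2 + 2*k + 40) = k*(k + 2)*(k^2 - 9*k + 20) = k*(k - 5)*(k + 2)*(k - 4)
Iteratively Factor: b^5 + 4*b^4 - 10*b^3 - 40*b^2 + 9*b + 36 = (b + 4)*(b^4 - 10*b^2 + 9) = (b + 3)*(b + 4)*(b^3 - 3*b^2 - b + 3) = (b - 1)*(b + 3)*(b + 4)*(b^2 - 2*b - 3) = (b - 1)*(b + 1)*(b + 3)*(b + 4)*(b - 3)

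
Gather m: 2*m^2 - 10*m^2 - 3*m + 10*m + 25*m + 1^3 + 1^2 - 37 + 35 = -8*m^2 + 32*m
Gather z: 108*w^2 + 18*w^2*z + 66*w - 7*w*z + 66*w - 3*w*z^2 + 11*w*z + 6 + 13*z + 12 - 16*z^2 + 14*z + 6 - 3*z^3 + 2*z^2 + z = 108*w^2 + 132*w - 3*z^3 + z^2*(-3*w - 14) + z*(18*w^2 + 4*w + 28) + 24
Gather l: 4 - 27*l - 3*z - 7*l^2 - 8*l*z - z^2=-7*l^2 + l*(-8*z - 27) - z^2 - 3*z + 4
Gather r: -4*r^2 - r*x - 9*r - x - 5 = -4*r^2 + r*(-x - 9) - x - 5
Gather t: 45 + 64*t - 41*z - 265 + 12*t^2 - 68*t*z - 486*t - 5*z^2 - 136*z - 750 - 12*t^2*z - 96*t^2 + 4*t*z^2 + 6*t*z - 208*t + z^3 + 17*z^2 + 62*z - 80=t^2*(-12*z - 84) + t*(4*z^2 - 62*z - 630) + z^3 + 12*z^2 - 115*z - 1050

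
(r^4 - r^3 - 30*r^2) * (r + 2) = r^5 + r^4 - 32*r^3 - 60*r^2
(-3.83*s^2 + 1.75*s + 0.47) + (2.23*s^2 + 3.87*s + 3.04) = -1.6*s^2 + 5.62*s + 3.51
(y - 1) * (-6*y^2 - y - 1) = -6*y^3 + 5*y^2 + 1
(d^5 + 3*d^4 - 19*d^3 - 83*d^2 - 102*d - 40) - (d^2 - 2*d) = d^5 + 3*d^4 - 19*d^3 - 84*d^2 - 100*d - 40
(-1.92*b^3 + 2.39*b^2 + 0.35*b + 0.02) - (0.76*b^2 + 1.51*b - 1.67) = -1.92*b^3 + 1.63*b^2 - 1.16*b + 1.69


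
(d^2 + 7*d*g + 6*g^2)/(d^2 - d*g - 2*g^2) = (d + 6*g)/(d - 2*g)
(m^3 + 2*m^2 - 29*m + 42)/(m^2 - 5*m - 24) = (-m^3 - 2*m^2 + 29*m - 42)/(-m^2 + 5*m + 24)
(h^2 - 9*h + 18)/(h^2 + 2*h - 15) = (h - 6)/(h + 5)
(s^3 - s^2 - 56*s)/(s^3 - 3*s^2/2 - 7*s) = 2*(-s^2 + s + 56)/(-2*s^2 + 3*s + 14)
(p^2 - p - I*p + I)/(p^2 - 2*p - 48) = (-p^2 + p + I*p - I)/(-p^2 + 2*p + 48)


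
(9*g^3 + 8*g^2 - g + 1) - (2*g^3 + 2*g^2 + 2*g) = 7*g^3 + 6*g^2 - 3*g + 1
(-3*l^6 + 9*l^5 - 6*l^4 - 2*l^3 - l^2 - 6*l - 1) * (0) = 0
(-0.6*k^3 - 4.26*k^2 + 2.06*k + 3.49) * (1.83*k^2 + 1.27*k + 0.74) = -1.098*k^5 - 8.5578*k^4 - 2.0844*k^3 + 5.8505*k^2 + 5.9567*k + 2.5826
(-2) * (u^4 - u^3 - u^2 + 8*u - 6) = -2*u^4 + 2*u^3 + 2*u^2 - 16*u + 12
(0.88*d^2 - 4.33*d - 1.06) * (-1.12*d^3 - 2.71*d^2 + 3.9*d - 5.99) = -0.9856*d^5 + 2.4648*d^4 + 16.3535*d^3 - 19.2856*d^2 + 21.8027*d + 6.3494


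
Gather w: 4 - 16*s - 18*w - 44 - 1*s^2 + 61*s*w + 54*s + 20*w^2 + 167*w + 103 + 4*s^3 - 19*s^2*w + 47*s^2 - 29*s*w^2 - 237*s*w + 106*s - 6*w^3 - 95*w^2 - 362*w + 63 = 4*s^3 + 46*s^2 + 144*s - 6*w^3 + w^2*(-29*s - 75) + w*(-19*s^2 - 176*s - 213) + 126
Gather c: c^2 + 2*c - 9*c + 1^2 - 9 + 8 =c^2 - 7*c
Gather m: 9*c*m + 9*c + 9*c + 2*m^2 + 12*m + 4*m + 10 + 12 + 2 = 18*c + 2*m^2 + m*(9*c + 16) + 24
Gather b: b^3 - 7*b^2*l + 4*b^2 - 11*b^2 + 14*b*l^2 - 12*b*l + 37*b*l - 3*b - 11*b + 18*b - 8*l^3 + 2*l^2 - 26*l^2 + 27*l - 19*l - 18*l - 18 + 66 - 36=b^3 + b^2*(-7*l - 7) + b*(14*l^2 + 25*l + 4) - 8*l^3 - 24*l^2 - 10*l + 12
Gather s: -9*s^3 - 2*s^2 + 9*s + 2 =-9*s^3 - 2*s^2 + 9*s + 2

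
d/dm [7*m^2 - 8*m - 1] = 14*m - 8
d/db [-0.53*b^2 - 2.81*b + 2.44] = -1.06*b - 2.81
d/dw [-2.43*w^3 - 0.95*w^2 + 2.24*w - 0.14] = -7.29*w^2 - 1.9*w + 2.24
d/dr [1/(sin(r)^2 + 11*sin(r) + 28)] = -(2*sin(r) + 11)*cos(r)/(sin(r)^2 + 11*sin(r) + 28)^2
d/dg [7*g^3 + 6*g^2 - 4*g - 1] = 21*g^2 + 12*g - 4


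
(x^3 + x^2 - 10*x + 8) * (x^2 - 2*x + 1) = x^5 - x^4 - 11*x^3 + 29*x^2 - 26*x + 8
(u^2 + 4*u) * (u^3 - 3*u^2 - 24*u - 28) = u^5 + u^4 - 36*u^3 - 124*u^2 - 112*u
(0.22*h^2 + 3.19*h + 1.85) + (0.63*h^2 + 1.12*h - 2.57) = 0.85*h^2 + 4.31*h - 0.72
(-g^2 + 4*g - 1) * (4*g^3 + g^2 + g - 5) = -4*g^5 + 15*g^4 - g^3 + 8*g^2 - 21*g + 5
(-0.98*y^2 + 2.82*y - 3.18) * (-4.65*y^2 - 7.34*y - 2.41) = 4.557*y^4 - 5.9198*y^3 - 3.55*y^2 + 16.545*y + 7.6638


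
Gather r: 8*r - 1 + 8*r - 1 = 16*r - 2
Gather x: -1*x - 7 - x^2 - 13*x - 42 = -x^2 - 14*x - 49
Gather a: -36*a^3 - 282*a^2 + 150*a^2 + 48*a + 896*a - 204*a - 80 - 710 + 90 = -36*a^3 - 132*a^2 + 740*a - 700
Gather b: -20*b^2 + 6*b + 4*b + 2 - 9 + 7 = -20*b^2 + 10*b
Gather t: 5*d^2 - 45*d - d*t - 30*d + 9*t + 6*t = 5*d^2 - 75*d + t*(15 - d)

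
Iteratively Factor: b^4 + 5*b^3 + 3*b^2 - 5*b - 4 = (b - 1)*(b^3 + 6*b^2 + 9*b + 4) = (b - 1)*(b + 1)*(b^2 + 5*b + 4) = (b - 1)*(b + 1)^2*(b + 4)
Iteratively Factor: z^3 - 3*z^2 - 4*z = (z - 4)*(z^2 + z) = z*(z - 4)*(z + 1)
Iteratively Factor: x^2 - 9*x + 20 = (x - 5)*(x - 4)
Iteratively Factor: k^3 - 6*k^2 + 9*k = (k)*(k^2 - 6*k + 9) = k*(k - 3)*(k - 3)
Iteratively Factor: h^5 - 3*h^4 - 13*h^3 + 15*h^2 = (h)*(h^4 - 3*h^3 - 13*h^2 + 15*h) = h^2*(h^3 - 3*h^2 - 13*h + 15) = h^2*(h + 3)*(h^2 - 6*h + 5) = h^2*(h - 5)*(h + 3)*(h - 1)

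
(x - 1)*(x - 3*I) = x^2 - x - 3*I*x + 3*I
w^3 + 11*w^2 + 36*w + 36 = (w + 2)*(w + 3)*(w + 6)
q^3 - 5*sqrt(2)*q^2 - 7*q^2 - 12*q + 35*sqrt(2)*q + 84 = (q - 7)*(q - 6*sqrt(2))*(q + sqrt(2))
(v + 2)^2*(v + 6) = v^3 + 10*v^2 + 28*v + 24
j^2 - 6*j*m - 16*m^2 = (j - 8*m)*(j + 2*m)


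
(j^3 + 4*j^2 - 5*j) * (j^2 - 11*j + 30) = j^5 - 7*j^4 - 19*j^3 + 175*j^2 - 150*j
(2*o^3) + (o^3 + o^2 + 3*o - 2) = 3*o^3 + o^2 + 3*o - 2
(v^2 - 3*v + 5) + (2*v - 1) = v^2 - v + 4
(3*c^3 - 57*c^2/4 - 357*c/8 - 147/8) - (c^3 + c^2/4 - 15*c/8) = 2*c^3 - 29*c^2/2 - 171*c/4 - 147/8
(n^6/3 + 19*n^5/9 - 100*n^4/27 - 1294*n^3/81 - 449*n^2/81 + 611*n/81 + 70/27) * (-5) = -5*n^6/3 - 95*n^5/9 + 500*n^4/27 + 6470*n^3/81 + 2245*n^2/81 - 3055*n/81 - 350/27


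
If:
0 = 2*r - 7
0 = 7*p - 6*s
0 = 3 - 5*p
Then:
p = 3/5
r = 7/2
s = 7/10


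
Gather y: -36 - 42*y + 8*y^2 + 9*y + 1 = 8*y^2 - 33*y - 35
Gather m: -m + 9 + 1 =10 - m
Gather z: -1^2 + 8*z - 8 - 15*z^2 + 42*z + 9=-15*z^2 + 50*z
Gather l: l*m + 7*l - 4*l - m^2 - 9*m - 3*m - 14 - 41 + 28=l*(m + 3) - m^2 - 12*m - 27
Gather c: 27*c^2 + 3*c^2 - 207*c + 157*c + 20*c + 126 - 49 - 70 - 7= 30*c^2 - 30*c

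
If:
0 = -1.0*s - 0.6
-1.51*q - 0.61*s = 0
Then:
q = 0.24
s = -0.60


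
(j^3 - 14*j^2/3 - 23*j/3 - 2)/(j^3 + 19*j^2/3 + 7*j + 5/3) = (j - 6)/(j + 5)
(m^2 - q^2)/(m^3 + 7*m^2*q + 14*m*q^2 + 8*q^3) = (m - q)/(m^2 + 6*m*q + 8*q^2)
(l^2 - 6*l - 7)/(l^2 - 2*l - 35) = (l + 1)/(l + 5)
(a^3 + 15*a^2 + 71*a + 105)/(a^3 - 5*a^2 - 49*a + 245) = (a^2 + 8*a + 15)/(a^2 - 12*a + 35)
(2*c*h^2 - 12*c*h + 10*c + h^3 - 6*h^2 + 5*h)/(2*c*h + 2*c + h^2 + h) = (h^2 - 6*h + 5)/(h + 1)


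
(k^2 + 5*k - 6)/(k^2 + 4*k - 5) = (k + 6)/(k + 5)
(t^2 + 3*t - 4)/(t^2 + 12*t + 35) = (t^2 + 3*t - 4)/(t^2 + 12*t + 35)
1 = 1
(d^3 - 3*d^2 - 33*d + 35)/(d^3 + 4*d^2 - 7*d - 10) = (d^2 - 8*d + 7)/(d^2 - d - 2)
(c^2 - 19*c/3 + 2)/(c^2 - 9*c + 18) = (c - 1/3)/(c - 3)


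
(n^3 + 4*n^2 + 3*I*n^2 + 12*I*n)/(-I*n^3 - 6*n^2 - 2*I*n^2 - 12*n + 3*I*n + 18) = (I*n^3 + n^2*(-3 + 4*I) - 12*n)/(n^3 + n^2*(2 - 6*I) + n*(-3 - 12*I) + 18*I)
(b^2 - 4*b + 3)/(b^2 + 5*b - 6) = (b - 3)/(b + 6)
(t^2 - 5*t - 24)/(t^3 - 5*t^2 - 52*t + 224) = (t + 3)/(t^2 + 3*t - 28)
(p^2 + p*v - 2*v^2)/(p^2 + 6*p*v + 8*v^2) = (p - v)/(p + 4*v)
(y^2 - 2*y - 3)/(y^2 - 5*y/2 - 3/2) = 2*(y + 1)/(2*y + 1)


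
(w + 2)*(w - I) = w^2 + 2*w - I*w - 2*I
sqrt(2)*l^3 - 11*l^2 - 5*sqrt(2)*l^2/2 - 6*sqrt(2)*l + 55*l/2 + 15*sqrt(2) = (l - 5/2)*(l - 6*sqrt(2))*(sqrt(2)*l + 1)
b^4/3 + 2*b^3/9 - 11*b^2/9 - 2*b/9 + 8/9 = (b/3 + 1/3)*(b - 4/3)*(b - 1)*(b + 2)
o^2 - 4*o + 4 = (o - 2)^2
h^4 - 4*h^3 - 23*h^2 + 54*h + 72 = (h - 6)*(h - 3)*(h + 1)*(h + 4)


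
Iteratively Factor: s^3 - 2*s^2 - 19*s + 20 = (s - 1)*(s^2 - s - 20) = (s - 1)*(s + 4)*(s - 5)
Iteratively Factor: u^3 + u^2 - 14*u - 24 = (u - 4)*(u^2 + 5*u + 6) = (u - 4)*(u + 3)*(u + 2)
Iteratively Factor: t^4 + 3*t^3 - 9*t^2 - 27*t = (t + 3)*(t^3 - 9*t) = t*(t + 3)*(t^2 - 9) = t*(t + 3)^2*(t - 3)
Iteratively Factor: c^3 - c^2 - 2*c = (c)*(c^2 - c - 2) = c*(c - 2)*(c + 1)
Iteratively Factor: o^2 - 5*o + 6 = (o - 2)*(o - 3)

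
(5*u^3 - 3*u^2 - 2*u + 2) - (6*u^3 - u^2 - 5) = -u^3 - 2*u^2 - 2*u + 7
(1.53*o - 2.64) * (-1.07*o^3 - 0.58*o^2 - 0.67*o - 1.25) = -1.6371*o^4 + 1.9374*o^3 + 0.5061*o^2 - 0.1437*o + 3.3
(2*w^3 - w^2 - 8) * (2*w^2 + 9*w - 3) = 4*w^5 + 16*w^4 - 15*w^3 - 13*w^2 - 72*w + 24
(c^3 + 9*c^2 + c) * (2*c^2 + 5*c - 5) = 2*c^5 + 23*c^4 + 42*c^3 - 40*c^2 - 5*c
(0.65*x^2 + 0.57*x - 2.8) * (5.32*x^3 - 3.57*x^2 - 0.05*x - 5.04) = 3.458*x^5 + 0.7119*x^4 - 16.9634*x^3 + 6.6915*x^2 - 2.7328*x + 14.112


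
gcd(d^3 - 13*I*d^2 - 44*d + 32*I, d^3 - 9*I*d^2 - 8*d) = d^2 - 9*I*d - 8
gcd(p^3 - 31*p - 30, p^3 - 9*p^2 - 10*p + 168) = p - 6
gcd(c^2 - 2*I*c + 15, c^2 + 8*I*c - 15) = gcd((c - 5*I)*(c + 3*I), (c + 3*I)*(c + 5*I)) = c + 3*I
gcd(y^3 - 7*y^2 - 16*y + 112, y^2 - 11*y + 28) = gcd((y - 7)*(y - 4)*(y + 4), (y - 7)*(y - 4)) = y^2 - 11*y + 28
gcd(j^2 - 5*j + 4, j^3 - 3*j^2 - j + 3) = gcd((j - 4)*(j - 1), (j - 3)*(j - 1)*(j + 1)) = j - 1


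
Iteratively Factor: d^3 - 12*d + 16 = (d + 4)*(d^2 - 4*d + 4) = (d - 2)*(d + 4)*(d - 2)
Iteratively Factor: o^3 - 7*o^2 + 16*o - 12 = (o - 2)*(o^2 - 5*o + 6) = (o - 2)^2*(o - 3)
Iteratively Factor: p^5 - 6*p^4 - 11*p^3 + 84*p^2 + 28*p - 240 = (p - 4)*(p^4 - 2*p^3 - 19*p^2 + 8*p + 60) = (p - 4)*(p + 3)*(p^3 - 5*p^2 - 4*p + 20) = (p - 4)*(p + 2)*(p + 3)*(p^2 - 7*p + 10) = (p - 4)*(p - 2)*(p + 2)*(p + 3)*(p - 5)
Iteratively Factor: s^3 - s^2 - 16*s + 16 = (s - 4)*(s^2 + 3*s - 4) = (s - 4)*(s + 4)*(s - 1)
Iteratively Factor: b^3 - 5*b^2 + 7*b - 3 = (b - 3)*(b^2 - 2*b + 1) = (b - 3)*(b - 1)*(b - 1)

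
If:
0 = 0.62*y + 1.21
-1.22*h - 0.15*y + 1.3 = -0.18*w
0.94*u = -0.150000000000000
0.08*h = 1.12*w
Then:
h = 1.32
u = -0.16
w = 0.09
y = -1.95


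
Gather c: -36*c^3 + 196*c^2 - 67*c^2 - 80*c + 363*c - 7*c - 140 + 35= -36*c^3 + 129*c^2 + 276*c - 105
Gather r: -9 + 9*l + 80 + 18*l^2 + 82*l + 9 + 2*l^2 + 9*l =20*l^2 + 100*l + 80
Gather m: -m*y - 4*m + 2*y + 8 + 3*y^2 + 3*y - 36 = m*(-y - 4) + 3*y^2 + 5*y - 28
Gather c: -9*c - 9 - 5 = -9*c - 14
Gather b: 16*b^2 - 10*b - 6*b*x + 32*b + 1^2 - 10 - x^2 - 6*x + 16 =16*b^2 + b*(22 - 6*x) - x^2 - 6*x + 7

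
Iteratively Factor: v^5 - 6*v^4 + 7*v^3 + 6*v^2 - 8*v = (v - 1)*(v^4 - 5*v^3 + 2*v^2 + 8*v) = (v - 4)*(v - 1)*(v^3 - v^2 - 2*v) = v*(v - 4)*(v - 1)*(v^2 - v - 2) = v*(v - 4)*(v - 1)*(v + 1)*(v - 2)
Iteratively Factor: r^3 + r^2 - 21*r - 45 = (r - 5)*(r^2 + 6*r + 9) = (r - 5)*(r + 3)*(r + 3)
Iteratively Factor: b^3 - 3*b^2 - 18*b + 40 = (b - 5)*(b^2 + 2*b - 8) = (b - 5)*(b - 2)*(b + 4)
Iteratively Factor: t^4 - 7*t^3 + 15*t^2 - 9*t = (t - 3)*(t^3 - 4*t^2 + 3*t) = (t - 3)^2*(t^2 - t) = t*(t - 3)^2*(t - 1)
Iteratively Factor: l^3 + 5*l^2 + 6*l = (l)*(l^2 + 5*l + 6) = l*(l + 2)*(l + 3)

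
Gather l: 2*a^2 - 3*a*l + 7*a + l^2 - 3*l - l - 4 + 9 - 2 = 2*a^2 + 7*a + l^2 + l*(-3*a - 4) + 3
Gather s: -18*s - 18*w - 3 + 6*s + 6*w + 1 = -12*s - 12*w - 2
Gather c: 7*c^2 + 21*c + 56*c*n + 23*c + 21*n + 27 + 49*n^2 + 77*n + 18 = 7*c^2 + c*(56*n + 44) + 49*n^2 + 98*n + 45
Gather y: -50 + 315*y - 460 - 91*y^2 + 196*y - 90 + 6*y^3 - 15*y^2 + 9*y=6*y^3 - 106*y^2 + 520*y - 600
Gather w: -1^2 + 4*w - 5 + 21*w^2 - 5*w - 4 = 21*w^2 - w - 10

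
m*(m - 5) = m^2 - 5*m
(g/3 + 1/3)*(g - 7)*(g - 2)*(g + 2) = g^4/3 - 2*g^3 - 11*g^2/3 + 8*g + 28/3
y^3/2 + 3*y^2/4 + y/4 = y*(y/2 + 1/2)*(y + 1/2)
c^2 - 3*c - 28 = (c - 7)*(c + 4)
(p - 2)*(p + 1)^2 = p^3 - 3*p - 2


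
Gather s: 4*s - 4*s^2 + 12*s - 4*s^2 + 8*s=-8*s^2 + 24*s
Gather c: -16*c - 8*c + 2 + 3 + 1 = 6 - 24*c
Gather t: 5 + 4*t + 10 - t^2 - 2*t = -t^2 + 2*t + 15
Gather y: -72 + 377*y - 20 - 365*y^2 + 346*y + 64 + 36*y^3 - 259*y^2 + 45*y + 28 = 36*y^3 - 624*y^2 + 768*y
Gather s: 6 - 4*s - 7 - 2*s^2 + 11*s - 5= -2*s^2 + 7*s - 6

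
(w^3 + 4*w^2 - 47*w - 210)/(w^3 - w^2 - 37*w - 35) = (w + 6)/(w + 1)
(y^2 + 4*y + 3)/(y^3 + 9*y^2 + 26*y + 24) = (y + 1)/(y^2 + 6*y + 8)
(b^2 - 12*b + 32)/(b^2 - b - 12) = (b - 8)/(b + 3)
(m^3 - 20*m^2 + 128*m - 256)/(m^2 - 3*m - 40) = (m^2 - 12*m + 32)/(m + 5)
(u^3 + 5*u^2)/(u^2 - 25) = u^2/(u - 5)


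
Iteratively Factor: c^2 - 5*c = (c - 5)*(c)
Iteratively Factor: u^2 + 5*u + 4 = (u + 1)*(u + 4)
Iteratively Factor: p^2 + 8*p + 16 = (p + 4)*(p + 4)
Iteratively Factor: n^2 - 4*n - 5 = (n + 1)*(n - 5)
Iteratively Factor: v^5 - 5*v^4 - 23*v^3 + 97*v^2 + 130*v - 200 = (v - 5)*(v^4 - 23*v^2 - 18*v + 40) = (v - 5)^2*(v^3 + 5*v^2 + 2*v - 8) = (v - 5)^2*(v + 2)*(v^2 + 3*v - 4) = (v - 5)^2*(v - 1)*(v + 2)*(v + 4)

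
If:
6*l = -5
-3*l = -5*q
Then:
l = -5/6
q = -1/2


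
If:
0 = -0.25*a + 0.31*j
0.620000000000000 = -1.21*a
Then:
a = -0.51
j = -0.41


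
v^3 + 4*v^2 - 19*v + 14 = (v - 2)*(v - 1)*(v + 7)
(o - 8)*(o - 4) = o^2 - 12*o + 32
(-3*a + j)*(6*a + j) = -18*a^2 + 3*a*j + j^2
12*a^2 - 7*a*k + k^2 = (-4*a + k)*(-3*a + k)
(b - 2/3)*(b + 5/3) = b^2 + b - 10/9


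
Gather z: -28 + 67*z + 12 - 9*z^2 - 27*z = -9*z^2 + 40*z - 16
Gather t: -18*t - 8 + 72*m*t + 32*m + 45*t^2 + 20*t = 32*m + 45*t^2 + t*(72*m + 2) - 8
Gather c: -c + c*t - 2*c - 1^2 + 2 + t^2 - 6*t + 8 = c*(t - 3) + t^2 - 6*t + 9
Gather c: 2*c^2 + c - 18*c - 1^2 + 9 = 2*c^2 - 17*c + 8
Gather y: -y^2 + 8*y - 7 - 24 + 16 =-y^2 + 8*y - 15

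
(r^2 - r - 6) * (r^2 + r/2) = r^4 - r^3/2 - 13*r^2/2 - 3*r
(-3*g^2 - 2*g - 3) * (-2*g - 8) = 6*g^3 + 28*g^2 + 22*g + 24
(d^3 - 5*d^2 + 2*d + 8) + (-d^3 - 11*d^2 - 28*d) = -16*d^2 - 26*d + 8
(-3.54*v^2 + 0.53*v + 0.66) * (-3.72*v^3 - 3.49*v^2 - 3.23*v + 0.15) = 13.1688*v^5 + 10.383*v^4 + 7.1293*v^3 - 4.5463*v^2 - 2.0523*v + 0.099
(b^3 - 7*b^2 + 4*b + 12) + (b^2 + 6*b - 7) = b^3 - 6*b^2 + 10*b + 5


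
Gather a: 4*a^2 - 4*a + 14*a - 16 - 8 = 4*a^2 + 10*a - 24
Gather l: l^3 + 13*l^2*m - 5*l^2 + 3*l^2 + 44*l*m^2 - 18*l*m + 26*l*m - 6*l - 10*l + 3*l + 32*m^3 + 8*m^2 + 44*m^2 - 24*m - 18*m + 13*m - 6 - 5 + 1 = l^3 + l^2*(13*m - 2) + l*(44*m^2 + 8*m - 13) + 32*m^3 + 52*m^2 - 29*m - 10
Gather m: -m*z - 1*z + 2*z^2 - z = -m*z + 2*z^2 - 2*z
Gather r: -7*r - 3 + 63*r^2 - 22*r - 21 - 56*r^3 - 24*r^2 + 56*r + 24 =-56*r^3 + 39*r^2 + 27*r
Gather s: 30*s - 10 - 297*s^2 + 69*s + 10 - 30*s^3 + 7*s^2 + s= -30*s^3 - 290*s^2 + 100*s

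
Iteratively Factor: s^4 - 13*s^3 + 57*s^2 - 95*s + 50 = (s - 1)*(s^3 - 12*s^2 + 45*s - 50) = (s - 5)*(s - 1)*(s^2 - 7*s + 10) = (s - 5)*(s - 2)*(s - 1)*(s - 5)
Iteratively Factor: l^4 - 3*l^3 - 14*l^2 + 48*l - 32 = (l + 4)*(l^3 - 7*l^2 + 14*l - 8) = (l - 1)*(l + 4)*(l^2 - 6*l + 8) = (l - 4)*(l - 1)*(l + 4)*(l - 2)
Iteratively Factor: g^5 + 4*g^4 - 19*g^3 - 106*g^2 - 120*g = (g - 5)*(g^4 + 9*g^3 + 26*g^2 + 24*g) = (g - 5)*(g + 4)*(g^3 + 5*g^2 + 6*g) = (g - 5)*(g + 2)*(g + 4)*(g^2 + 3*g) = g*(g - 5)*(g + 2)*(g + 4)*(g + 3)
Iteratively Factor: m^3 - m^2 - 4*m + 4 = (m + 2)*(m^2 - 3*m + 2) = (m - 2)*(m + 2)*(m - 1)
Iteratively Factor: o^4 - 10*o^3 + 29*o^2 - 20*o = (o - 4)*(o^3 - 6*o^2 + 5*o) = (o - 5)*(o - 4)*(o^2 - o) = o*(o - 5)*(o - 4)*(o - 1)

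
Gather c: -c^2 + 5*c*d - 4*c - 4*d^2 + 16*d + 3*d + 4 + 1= -c^2 + c*(5*d - 4) - 4*d^2 + 19*d + 5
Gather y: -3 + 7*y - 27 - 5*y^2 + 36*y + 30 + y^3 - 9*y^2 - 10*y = y^3 - 14*y^2 + 33*y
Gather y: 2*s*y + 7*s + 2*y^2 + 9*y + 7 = 7*s + 2*y^2 + y*(2*s + 9) + 7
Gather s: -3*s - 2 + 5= 3 - 3*s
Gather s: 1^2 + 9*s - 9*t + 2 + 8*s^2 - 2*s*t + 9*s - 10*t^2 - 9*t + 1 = 8*s^2 + s*(18 - 2*t) - 10*t^2 - 18*t + 4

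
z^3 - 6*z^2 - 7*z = z*(z - 7)*(z + 1)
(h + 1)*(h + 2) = h^2 + 3*h + 2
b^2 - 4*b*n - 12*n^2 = (b - 6*n)*(b + 2*n)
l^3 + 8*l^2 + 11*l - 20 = (l - 1)*(l + 4)*(l + 5)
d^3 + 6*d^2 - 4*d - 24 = (d - 2)*(d + 2)*(d + 6)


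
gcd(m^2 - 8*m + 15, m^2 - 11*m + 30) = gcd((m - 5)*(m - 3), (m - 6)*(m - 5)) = m - 5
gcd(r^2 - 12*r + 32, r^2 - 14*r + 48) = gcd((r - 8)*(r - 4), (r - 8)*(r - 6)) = r - 8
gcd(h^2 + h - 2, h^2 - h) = h - 1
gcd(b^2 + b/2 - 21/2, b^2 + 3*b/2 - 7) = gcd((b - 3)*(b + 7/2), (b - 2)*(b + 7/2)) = b + 7/2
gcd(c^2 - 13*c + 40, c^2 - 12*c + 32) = c - 8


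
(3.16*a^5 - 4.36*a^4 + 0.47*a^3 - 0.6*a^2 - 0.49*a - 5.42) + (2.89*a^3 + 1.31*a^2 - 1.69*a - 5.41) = 3.16*a^5 - 4.36*a^4 + 3.36*a^3 + 0.71*a^2 - 2.18*a - 10.83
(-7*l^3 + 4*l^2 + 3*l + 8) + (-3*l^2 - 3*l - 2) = -7*l^3 + l^2 + 6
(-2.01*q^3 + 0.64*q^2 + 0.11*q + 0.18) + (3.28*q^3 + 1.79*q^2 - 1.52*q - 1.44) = 1.27*q^3 + 2.43*q^2 - 1.41*q - 1.26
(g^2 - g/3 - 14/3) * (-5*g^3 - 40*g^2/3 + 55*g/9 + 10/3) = -5*g^5 - 35*g^4/3 + 305*g^3/9 + 1715*g^2/27 - 800*g/27 - 140/9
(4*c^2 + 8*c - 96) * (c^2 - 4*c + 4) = 4*c^4 - 8*c^3 - 112*c^2 + 416*c - 384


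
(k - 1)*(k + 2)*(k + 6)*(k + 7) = k^4 + 14*k^3 + 53*k^2 + 16*k - 84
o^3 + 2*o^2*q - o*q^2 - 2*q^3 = (o - q)*(o + q)*(o + 2*q)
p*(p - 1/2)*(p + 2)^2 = p^4 + 7*p^3/2 + 2*p^2 - 2*p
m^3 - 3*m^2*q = m^2*(m - 3*q)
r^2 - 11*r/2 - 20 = (r - 8)*(r + 5/2)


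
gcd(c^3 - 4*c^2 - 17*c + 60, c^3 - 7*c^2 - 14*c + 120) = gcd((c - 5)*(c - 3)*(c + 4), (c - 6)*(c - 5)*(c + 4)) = c^2 - c - 20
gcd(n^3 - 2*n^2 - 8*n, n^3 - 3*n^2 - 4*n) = n^2 - 4*n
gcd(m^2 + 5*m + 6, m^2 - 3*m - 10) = m + 2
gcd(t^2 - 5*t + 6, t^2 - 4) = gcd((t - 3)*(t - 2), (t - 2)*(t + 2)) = t - 2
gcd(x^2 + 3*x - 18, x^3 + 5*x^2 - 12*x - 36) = x^2 + 3*x - 18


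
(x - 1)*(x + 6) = x^2 + 5*x - 6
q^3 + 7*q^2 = q^2*(q + 7)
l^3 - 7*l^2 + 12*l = l*(l - 4)*(l - 3)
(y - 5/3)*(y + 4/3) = y^2 - y/3 - 20/9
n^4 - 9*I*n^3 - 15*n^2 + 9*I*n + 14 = (n - 1)*(n + 1)*(n - 7*I)*(n - 2*I)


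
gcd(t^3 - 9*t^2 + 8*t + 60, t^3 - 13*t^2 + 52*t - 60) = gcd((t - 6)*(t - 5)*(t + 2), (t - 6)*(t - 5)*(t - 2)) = t^2 - 11*t + 30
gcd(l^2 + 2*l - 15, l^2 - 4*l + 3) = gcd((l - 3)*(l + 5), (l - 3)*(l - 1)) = l - 3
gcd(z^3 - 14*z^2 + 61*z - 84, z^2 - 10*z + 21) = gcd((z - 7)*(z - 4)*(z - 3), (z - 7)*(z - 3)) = z^2 - 10*z + 21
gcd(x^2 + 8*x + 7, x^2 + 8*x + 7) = x^2 + 8*x + 7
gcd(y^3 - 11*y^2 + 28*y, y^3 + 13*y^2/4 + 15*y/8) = y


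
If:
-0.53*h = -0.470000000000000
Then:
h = 0.89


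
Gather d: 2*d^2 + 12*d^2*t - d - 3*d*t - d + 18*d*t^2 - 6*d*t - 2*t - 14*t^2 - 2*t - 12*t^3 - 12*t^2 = d^2*(12*t + 2) + d*(18*t^2 - 9*t - 2) - 12*t^3 - 26*t^2 - 4*t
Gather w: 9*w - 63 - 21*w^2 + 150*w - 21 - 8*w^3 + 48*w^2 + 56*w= -8*w^3 + 27*w^2 + 215*w - 84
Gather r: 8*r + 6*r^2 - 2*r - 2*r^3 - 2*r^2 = -2*r^3 + 4*r^2 + 6*r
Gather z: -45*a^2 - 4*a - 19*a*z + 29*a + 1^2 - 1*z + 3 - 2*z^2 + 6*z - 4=-45*a^2 + 25*a - 2*z^2 + z*(5 - 19*a)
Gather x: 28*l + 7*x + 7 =28*l + 7*x + 7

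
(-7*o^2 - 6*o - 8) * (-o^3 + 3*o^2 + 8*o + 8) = 7*o^5 - 15*o^4 - 66*o^3 - 128*o^2 - 112*o - 64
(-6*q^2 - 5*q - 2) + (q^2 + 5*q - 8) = -5*q^2 - 10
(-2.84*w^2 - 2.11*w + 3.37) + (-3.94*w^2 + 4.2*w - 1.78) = -6.78*w^2 + 2.09*w + 1.59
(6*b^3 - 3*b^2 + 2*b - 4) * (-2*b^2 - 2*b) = -12*b^5 - 6*b^4 + 2*b^3 + 4*b^2 + 8*b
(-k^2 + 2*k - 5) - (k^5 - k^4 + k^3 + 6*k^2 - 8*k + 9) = -k^5 + k^4 - k^3 - 7*k^2 + 10*k - 14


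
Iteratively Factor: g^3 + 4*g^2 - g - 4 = (g + 1)*(g^2 + 3*g - 4) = (g + 1)*(g + 4)*(g - 1)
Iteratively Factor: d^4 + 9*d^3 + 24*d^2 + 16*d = (d + 4)*(d^3 + 5*d^2 + 4*d) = d*(d + 4)*(d^2 + 5*d + 4) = d*(d + 4)^2*(d + 1)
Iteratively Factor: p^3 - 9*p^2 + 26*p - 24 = (p - 3)*(p^2 - 6*p + 8) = (p - 4)*(p - 3)*(p - 2)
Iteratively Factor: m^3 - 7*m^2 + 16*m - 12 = (m - 3)*(m^2 - 4*m + 4) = (m - 3)*(m - 2)*(m - 2)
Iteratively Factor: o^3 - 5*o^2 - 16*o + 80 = (o + 4)*(o^2 - 9*o + 20) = (o - 5)*(o + 4)*(o - 4)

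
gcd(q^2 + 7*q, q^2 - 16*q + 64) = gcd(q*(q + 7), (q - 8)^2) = 1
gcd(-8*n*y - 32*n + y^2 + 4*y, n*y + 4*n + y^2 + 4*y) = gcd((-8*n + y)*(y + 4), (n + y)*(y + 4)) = y + 4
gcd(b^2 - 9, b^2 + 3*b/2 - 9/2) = b + 3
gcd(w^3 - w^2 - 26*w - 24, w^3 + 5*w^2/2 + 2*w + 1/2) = w + 1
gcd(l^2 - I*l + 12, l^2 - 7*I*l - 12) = l - 4*I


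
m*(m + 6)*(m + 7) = m^3 + 13*m^2 + 42*m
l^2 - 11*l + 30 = (l - 6)*(l - 5)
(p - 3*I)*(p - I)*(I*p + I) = I*p^3 + 4*p^2 + I*p^2 + 4*p - 3*I*p - 3*I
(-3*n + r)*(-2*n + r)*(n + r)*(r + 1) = 6*n^3*r + 6*n^3 + n^2*r^2 + n^2*r - 4*n*r^3 - 4*n*r^2 + r^4 + r^3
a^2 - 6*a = a*(a - 6)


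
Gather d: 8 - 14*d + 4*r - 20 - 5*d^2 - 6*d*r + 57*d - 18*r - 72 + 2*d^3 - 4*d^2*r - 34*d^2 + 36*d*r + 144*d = 2*d^3 + d^2*(-4*r - 39) + d*(30*r + 187) - 14*r - 84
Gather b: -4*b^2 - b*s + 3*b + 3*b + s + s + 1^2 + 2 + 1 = -4*b^2 + b*(6 - s) + 2*s + 4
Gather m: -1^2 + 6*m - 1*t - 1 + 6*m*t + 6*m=m*(6*t + 12) - t - 2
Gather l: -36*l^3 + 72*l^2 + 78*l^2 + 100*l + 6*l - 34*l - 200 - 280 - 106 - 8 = -36*l^3 + 150*l^2 + 72*l - 594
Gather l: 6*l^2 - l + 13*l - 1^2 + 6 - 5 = 6*l^2 + 12*l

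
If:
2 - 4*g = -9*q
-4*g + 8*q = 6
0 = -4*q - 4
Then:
No Solution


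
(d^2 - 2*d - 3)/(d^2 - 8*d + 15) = (d + 1)/(d - 5)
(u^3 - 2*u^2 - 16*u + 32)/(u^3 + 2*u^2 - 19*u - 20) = (u^2 + 2*u - 8)/(u^2 + 6*u + 5)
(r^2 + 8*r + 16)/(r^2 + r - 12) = (r + 4)/(r - 3)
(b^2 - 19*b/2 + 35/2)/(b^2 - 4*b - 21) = (b - 5/2)/(b + 3)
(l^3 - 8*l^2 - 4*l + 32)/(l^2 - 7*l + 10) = (l^2 - 6*l - 16)/(l - 5)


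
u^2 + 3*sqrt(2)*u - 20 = (u - 2*sqrt(2))*(u + 5*sqrt(2))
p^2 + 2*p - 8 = (p - 2)*(p + 4)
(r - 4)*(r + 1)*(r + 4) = r^3 + r^2 - 16*r - 16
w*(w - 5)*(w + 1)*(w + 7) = w^4 + 3*w^3 - 33*w^2 - 35*w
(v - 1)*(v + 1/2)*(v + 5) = v^3 + 9*v^2/2 - 3*v - 5/2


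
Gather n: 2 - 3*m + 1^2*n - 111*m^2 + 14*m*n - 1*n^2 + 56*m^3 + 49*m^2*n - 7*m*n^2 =56*m^3 - 111*m^2 - 3*m + n^2*(-7*m - 1) + n*(49*m^2 + 14*m + 1) + 2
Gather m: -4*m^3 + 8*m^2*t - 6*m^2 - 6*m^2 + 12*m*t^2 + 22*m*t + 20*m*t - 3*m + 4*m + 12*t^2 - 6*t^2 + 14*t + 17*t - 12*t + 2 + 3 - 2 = -4*m^3 + m^2*(8*t - 12) + m*(12*t^2 + 42*t + 1) + 6*t^2 + 19*t + 3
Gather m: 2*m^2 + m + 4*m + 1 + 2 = 2*m^2 + 5*m + 3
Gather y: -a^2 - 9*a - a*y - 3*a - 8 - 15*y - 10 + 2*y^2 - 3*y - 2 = -a^2 - 12*a + 2*y^2 + y*(-a - 18) - 20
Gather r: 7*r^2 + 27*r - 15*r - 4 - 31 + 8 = 7*r^2 + 12*r - 27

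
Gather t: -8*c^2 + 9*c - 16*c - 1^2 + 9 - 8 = -8*c^2 - 7*c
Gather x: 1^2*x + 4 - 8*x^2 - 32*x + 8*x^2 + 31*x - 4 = 0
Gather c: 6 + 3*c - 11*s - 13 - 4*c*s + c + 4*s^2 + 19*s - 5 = c*(4 - 4*s) + 4*s^2 + 8*s - 12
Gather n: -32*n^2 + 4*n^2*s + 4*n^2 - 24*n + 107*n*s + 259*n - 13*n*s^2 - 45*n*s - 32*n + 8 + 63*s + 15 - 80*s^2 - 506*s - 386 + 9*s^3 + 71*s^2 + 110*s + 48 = n^2*(4*s - 28) + n*(-13*s^2 + 62*s + 203) + 9*s^3 - 9*s^2 - 333*s - 315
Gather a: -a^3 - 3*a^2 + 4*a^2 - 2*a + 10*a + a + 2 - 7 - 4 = -a^3 + a^2 + 9*a - 9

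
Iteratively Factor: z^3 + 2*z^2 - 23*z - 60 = (z - 5)*(z^2 + 7*z + 12) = (z - 5)*(z + 3)*(z + 4)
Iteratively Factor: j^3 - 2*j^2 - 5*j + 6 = (j + 2)*(j^2 - 4*j + 3) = (j - 1)*(j + 2)*(j - 3)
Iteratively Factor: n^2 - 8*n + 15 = (n - 3)*(n - 5)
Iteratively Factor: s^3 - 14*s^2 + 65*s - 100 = (s - 4)*(s^2 - 10*s + 25) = (s - 5)*(s - 4)*(s - 5)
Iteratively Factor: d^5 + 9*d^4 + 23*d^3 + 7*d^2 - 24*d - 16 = (d - 1)*(d^4 + 10*d^3 + 33*d^2 + 40*d + 16) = (d - 1)*(d + 4)*(d^3 + 6*d^2 + 9*d + 4) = (d - 1)*(d + 4)^2*(d^2 + 2*d + 1) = (d - 1)*(d + 1)*(d + 4)^2*(d + 1)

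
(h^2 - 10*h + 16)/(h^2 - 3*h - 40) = (h - 2)/(h + 5)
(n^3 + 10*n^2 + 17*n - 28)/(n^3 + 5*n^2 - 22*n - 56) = (n^2 + 3*n - 4)/(n^2 - 2*n - 8)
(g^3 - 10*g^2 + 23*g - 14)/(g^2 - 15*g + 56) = (g^2 - 3*g + 2)/(g - 8)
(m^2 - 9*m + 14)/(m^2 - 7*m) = (m - 2)/m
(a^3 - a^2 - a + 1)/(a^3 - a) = (a - 1)/a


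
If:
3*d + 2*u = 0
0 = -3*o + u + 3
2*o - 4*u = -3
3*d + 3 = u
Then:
No Solution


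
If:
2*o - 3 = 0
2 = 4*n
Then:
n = 1/2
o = 3/2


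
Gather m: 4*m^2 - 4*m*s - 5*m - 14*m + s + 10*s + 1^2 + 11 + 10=4*m^2 + m*(-4*s - 19) + 11*s + 22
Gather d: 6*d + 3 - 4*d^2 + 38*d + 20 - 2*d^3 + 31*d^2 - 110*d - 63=-2*d^3 + 27*d^2 - 66*d - 40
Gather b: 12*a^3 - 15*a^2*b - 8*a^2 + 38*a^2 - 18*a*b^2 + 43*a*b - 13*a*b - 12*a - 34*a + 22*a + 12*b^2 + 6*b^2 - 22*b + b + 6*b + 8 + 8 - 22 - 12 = 12*a^3 + 30*a^2 - 24*a + b^2*(18 - 18*a) + b*(-15*a^2 + 30*a - 15) - 18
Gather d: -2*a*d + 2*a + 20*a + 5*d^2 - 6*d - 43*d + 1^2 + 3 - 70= 22*a + 5*d^2 + d*(-2*a - 49) - 66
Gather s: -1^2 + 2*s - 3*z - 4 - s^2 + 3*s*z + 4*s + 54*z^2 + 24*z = -s^2 + s*(3*z + 6) + 54*z^2 + 21*z - 5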